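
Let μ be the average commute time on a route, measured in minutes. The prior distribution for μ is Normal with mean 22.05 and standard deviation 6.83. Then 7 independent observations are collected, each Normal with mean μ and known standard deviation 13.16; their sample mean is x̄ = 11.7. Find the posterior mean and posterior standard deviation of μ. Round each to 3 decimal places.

Posterior mean ≈ 15.287; posterior SD ≈ 4.021

Prior precision 1/τ₀² = 1/6.83² = 0.0214367; data precision n/σ² = 7/13.16² = 0.0404191.
Posterior precision = 0.0214367 + 0.0404191 = 0.0618558, giving posterior SD = 1/√0.0618558 = 4.021.
Posterior mean = (0.0214367·22.05 + 0.0404191·11.7) / 0.0618558 = 15.287.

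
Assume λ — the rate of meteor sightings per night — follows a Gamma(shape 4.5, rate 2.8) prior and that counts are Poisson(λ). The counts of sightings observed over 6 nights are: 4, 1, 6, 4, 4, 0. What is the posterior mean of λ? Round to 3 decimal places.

Posterior mean ≈ 2.670

The Poisson likelihood adds the total count to the shape and the number of exposure periods to the rate. Here ∑xᵢ = 19 and n = 6, so shape 4.5→23.5 and rate 2.8→8.8.
E[λ | data] = 23.5/8.8 = 2.670.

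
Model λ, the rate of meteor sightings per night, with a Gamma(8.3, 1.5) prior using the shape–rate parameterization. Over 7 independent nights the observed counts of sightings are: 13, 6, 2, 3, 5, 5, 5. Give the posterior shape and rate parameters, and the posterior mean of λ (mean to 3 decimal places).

Posterior: Gamma(shape=47.3, rate=8.5); mean ≈ 5.565

Total count ∑xᵢ = 39 over n = 7 nights.
Gamma is conjugate to the Poisson likelihood: posterior is Gamma(shape = 8.3+39 = 47.3, rate = 1.5+7 = 8.5).
Posterior mean = shape/rate = 47.3/8.5 = 5.565.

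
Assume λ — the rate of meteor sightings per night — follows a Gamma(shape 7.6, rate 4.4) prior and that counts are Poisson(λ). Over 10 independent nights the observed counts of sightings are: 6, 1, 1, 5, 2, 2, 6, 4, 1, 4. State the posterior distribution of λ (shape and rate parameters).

Total count ∑xᵢ = 32 over n = 10 nights.
Gamma is conjugate to the Poisson likelihood: posterior is Gamma(shape = 7.6+32 = 39.6, rate = 4.4+10 = 14.4).

Posterior: Gamma(shape=39.6, rate=14.4)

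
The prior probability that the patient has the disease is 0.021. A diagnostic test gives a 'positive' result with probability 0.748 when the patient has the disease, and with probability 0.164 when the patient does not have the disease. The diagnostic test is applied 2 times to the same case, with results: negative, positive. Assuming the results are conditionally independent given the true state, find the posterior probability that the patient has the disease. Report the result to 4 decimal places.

With H the event that the patient has the disease, the joint likelihood of the observed sequence is P(data|H) = 0.252·0.748 = 0.18850 and P(data|¬H) = 0.836·0.164 = 0.13710.
Bayes: P(H|data) = 0.021·0.18850 / (0.021·0.18850 + 0.979·0.13710) = 0.0039584/0.13818 = 0.0286.

Posterior P(H) ≈ 0.0286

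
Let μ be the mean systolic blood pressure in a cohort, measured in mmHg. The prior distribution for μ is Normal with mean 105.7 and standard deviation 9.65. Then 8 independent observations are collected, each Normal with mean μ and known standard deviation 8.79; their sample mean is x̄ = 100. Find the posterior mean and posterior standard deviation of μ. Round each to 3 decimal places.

Posterior mean ≈ 100.536; posterior SD ≈ 2.958

Prior precision 1/τ₀² = 1/9.65² = 0.0107385; data precision n/σ² = 8/8.79² = 0.103541.
Posterior precision = 0.0107385 + 0.103541 = 0.114280, giving posterior SD = 1/√0.114280 = 2.958.
Posterior mean = (0.0107385·105.7 + 0.103541·100) / 0.114280 = 100.536.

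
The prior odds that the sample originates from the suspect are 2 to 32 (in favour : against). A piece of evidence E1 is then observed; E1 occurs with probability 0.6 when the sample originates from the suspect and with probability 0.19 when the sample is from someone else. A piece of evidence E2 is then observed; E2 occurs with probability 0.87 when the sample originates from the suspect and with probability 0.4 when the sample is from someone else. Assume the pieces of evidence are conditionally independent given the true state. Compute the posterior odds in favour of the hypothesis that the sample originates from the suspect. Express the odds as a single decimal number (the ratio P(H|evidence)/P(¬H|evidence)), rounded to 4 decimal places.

Posterior odds ≈ 0.4293

Prior odds = 2/32 = 0.062500.
Likelihood ratio for E1 = 0.6/0.19 = 3.1579.
Likelihood ratio for E2 = 0.87/0.4 = 2.1750.
Posterior odds = prior odds × LR₁ × LR₂ = 0.42928.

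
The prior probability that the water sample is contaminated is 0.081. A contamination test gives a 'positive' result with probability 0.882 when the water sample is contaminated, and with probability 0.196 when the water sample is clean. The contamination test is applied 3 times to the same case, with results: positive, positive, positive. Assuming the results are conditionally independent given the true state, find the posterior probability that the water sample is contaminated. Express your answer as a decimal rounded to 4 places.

Posterior P(H) ≈ 0.8893

Let H be the event that the water sample is contaminated; start with P(H) = 0.081. P('positive'|H) = 0.882, P('positive'|¬H) = 0.196.
Update on result 1 ('positive'): P(H) ← 0.882·0.0810 / (0.882·0.0810 + 0.196·0.9190) = 0.071442/0.25157 = 0.2840.
Update on result 2 ('positive'): P(H) ← 0.882·0.2840 / (0.882·0.2840 + 0.196·0.7160) = 0.25048/0.39082 = 0.6409.
Update on result 3 ('positive'): P(H) ← 0.882·0.6409 / (0.882·0.6409 + 0.196·0.3591) = 0.56528/0.63566 = 0.8893.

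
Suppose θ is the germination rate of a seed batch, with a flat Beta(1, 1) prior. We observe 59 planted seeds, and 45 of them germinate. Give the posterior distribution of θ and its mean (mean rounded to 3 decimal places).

Observing 45 successes and 14 failures updates Beta(1, 1) by adding the success and failure counts to the two shape parameters: α = 1+45 = 46, β = 1+14 = 15.
Posterior mean = α/(α+β) = 46/61 = 0.754.

Posterior: Beta(46, 15); mean ≈ 0.754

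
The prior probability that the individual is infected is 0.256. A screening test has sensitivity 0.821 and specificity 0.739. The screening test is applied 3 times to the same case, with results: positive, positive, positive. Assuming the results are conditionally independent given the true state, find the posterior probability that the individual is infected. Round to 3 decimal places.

Posterior P(H) ≈ 0.915

Let H be the event that the individual is infected; start with P(H) = 0.256. P('positive'|H) = 0.821, P('positive'|¬H) = 0.261.
Update on result 1 ('positive'): P(H) ← 0.821·0.2560 / (0.821·0.2560 + 0.261·0.7440) = 0.21018/0.40436 = 0.5198.
Update on result 2 ('positive'): P(H) ← 0.821·0.5198 / (0.821·0.5198 + 0.261·0.4802) = 0.42673/0.55207 = 0.7730.
Update on result 3 ('positive'): P(H) ← 0.821·0.7730 / (0.821·0.7730 + 0.261·0.2270) = 0.63461/0.69386 = 0.9146.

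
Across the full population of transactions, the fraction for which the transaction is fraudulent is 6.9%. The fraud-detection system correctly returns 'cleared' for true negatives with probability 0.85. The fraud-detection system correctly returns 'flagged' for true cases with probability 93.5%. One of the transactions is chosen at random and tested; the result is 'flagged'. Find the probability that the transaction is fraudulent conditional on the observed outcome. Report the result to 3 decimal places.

P(H | E) ≈ 0.316

Let H be the event that the transaction is fraudulent. P(H) = 0.069, so P(¬H) = 0.931. With E the 'flagged' result, P(E|H) = 0.935 and P(E|¬H) = 0.15.
P(E) = 0.935·0.069 + 0.15·0.931 = 0.064515 + 0.13965 = 0.20416.
By Bayes' theorem, P(H|E) = 0.064515 / 0.20416 = 0.316.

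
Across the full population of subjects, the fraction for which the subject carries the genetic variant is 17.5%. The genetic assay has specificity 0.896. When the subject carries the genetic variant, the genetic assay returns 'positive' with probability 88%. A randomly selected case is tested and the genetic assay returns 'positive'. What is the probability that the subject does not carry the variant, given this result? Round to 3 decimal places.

Let H be the event that the subject carries the genetic variant. P(H) = 0.175, so P(¬H) = 0.825. With E the 'positive' result, P(E|H) = 0.88 and P(E|¬H) = 0.104.
P(E) = 0.88·0.175 + 0.104·0.825 = 0.15400 + 0.085800 = 0.23980.
By Bayes' theorem, P(H|E) = 0.15400 / 0.23980 = 0.642. Hence P(¬H|E) = 1 − 0.642 = 0.358.

P(¬H | E) ≈ 0.358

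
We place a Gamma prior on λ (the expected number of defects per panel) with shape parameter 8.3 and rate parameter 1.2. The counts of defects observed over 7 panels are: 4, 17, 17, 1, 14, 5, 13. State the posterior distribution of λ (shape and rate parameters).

Total count ∑xᵢ = 71 over n = 7 panels.
Gamma is conjugate to the Poisson likelihood: posterior is Gamma(shape = 8.3+71 = 79.3, rate = 1.2+7 = 8.2).

Posterior: Gamma(shape=79.3, rate=8.2)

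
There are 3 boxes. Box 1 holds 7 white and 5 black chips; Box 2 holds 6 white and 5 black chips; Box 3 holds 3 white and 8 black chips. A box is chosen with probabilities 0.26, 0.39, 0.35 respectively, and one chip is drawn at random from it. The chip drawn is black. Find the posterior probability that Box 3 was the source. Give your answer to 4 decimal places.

Tabulate prior·likelihood by source: [1] prior 0.26, lik 0.4167, product 0.1083; [2] prior 0.39, lik 0.4545, product 0.1773; [3] prior 0.35, lik 0.7273, product 0.2545.
Normalizing constant = 0.54015; the posterior for Box 3 is its product over the sum, 0.2545/0.54015 = 0.4712.

Posterior probability ≈ 0.4712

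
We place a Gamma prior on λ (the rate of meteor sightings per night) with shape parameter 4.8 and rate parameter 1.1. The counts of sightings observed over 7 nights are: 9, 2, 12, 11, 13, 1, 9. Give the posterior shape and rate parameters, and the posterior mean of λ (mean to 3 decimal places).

The Poisson likelihood adds the total count to the shape and the number of exposure periods to the rate. Here ∑xᵢ = 57 and n = 7, so shape 4.8→61.8 and rate 1.1→8.1.
E[λ | data] = 61.8/8.1 = 7.630.

Posterior: Gamma(shape=61.8, rate=8.1); mean ≈ 7.630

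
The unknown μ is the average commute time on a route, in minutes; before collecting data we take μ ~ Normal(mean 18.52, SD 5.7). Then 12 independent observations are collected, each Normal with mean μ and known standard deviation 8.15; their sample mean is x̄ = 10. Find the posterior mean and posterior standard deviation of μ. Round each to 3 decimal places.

Posterior mean ≈ 11.240; posterior SD ≈ 2.175

Prior precision 1/τ₀² = 1/5.7² = 0.0307787; data precision n/σ² = 12/8.15² = 0.180662.
Posterior precision = 0.0307787 + 0.180662 = 0.211440, giving posterior SD = 1/√0.211440 = 2.175.
Posterior mean = (0.0307787·18.52 + 0.180662·10) / 0.211440 = 11.240.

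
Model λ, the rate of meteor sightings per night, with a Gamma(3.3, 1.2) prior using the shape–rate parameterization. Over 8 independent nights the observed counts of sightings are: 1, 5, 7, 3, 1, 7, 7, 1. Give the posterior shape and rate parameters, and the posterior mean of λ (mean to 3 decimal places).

The Poisson likelihood adds the total count to the shape and the number of exposure periods to the rate. Here ∑xᵢ = 32 and n = 8, so shape 3.3→35.3 and rate 1.2→9.2.
E[λ | data] = 35.3/9.2 = 3.837.

Posterior: Gamma(shape=35.3, rate=9.2); mean ≈ 3.837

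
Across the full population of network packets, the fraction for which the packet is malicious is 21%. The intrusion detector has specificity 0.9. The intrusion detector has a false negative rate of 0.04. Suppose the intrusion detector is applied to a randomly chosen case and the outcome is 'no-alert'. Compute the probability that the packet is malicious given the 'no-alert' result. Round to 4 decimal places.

Let H be the event that the packet is malicious. P(H) = 0.21, so P(¬H) = 0.79. With E the 'no-alert' result, P(E|H) = 0.04 and P(E|¬H) = 0.9.
P(E) = 0.04·0.21 + 0.9·0.79 = 0.0084000 + 0.71100 = 0.71940.
By Bayes' theorem, P(H|E) = 0.0084000 / 0.71940 = 0.0117.

P(H | E) ≈ 0.0117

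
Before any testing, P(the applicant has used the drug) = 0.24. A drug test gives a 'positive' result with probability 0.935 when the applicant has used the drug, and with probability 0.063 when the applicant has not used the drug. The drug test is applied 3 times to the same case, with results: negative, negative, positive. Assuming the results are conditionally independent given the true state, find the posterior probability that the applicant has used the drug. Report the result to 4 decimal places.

Posterior P(H) ≈ 0.0221

Let H be the event that the applicant has used the drug; start with P(H) = 0.24. P('positive'|H) = 0.935, P('positive'|¬H) = 0.063.
Update on result 1 ('negative'): P(H) ← 0.065·0.2400 / (0.065·0.2400 + 0.937·0.7600) = 0.015600/0.72772 = 0.0214.
Update on result 2 ('negative'): P(H) ← 0.065·0.0214 / (0.065·0.0214 + 0.937·0.9786) = 0.0013934/0.91831 = 0.0015.
Update on result 3 ('positive'): P(H) ← 0.935·0.0015 / (0.935·0.0015 + 0.063·0.9985) = 0.0014187/0.064323 = 0.0221.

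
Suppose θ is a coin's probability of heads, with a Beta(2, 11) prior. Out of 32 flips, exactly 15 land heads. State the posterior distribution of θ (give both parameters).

The binomial likelihood is conjugate to the Beta prior: with 15 successes and 17 failures, the posterior is Beta(2+15, 11+17) = Beta(17, 28).

Posterior: Beta(17, 28)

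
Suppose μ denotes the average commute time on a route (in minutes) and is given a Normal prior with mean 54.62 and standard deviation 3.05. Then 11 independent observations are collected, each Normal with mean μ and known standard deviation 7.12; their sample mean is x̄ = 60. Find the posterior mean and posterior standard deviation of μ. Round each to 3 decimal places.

Prior precision 1/τ₀² = 1/3.05² = 0.107498; data precision n/σ² = 11/7.12² = 0.216986.
Posterior precision = 0.107498 + 0.216986 = 0.324484, giving posterior SD = 1/√0.324484 = 1.756.
Posterior mean = (0.107498·54.62 + 0.216986·60) / 0.324484 = 58.218.

Posterior mean ≈ 58.218; posterior SD ≈ 1.756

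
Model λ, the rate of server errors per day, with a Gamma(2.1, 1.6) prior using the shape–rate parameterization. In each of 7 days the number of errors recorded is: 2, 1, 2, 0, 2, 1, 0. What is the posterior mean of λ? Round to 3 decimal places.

The Poisson likelihood adds the total count to the shape and the number of exposure periods to the rate. Here ∑xᵢ = 8 and n = 7, so shape 2.1→10.1 and rate 1.6→8.6.
Posterior mean = shape/rate = 10.1/8.6 = 1.174.

Posterior mean ≈ 1.174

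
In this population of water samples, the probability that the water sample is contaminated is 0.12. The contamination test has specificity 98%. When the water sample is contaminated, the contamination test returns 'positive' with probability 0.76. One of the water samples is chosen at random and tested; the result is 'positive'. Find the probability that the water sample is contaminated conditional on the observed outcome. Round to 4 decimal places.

Let H be the event that the water sample is contaminated. P(H) = 0.12, so P(¬H) = 0.88. With E the 'positive' result, P(E|H) = 0.76 and P(E|¬H) = 0.02.
P(E) = 0.76·0.12 + 0.02·0.88 = 0.091200 + 0.017600 = 0.10880.
By Bayes' theorem, P(H|E) = 0.091200 / 0.10880 = 0.8382.

P(H | E) ≈ 0.8382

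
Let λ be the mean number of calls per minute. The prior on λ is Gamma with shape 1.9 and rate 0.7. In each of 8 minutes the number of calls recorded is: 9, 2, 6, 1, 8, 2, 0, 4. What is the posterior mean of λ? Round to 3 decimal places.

Total count ∑xᵢ = 32 over n = 8 minutes.
Gamma is conjugate to the Poisson likelihood: posterior is Gamma(shape = 1.9+32 = 33.9, rate = 0.7+8 = 8.7).
E[λ | data] = 33.9/8.7 = 3.897.

Posterior mean ≈ 3.897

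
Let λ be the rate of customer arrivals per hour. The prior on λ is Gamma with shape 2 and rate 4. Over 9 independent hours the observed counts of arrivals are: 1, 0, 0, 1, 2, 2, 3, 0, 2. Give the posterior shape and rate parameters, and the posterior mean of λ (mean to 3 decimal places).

Total count ∑xᵢ = 11 over n = 9 hours.
Gamma is conjugate to the Poisson likelihood: posterior is Gamma(shape = 2+11 = 13, rate = 4+9 = 13).
Posterior mean = shape/rate = 13/13 = 1.000.

Posterior: Gamma(shape=13, rate=13); mean ≈ 1.000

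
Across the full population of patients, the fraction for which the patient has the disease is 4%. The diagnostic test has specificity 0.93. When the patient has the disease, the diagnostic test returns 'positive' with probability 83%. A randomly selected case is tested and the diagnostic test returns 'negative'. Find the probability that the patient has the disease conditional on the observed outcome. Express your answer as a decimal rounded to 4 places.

P(H | E) ≈ 0.0076

Write H for 'the patient has the disease'. Prior odds H:¬H = 0.04/0.96 = 0.041667. For the 'negative' outcome, the likelihood ratio is 0.17/0.93 = 0.18280.
Posterior odds = 0.041667 × 0.18280 = 0.0076165, so P(H|E) = 0.0076165/(1+0.0076165) = 0.0076.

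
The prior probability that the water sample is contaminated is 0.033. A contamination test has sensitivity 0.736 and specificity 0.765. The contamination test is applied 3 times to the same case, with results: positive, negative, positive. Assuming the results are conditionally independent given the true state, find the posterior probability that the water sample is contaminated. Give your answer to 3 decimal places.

Let H be the event that the water sample is contaminated; start with P(H) = 0.033. P('positive'|H) = 0.736, P('positive'|¬H) = 0.235.
Update on result 1 ('positive'): P(H) ← 0.736·0.0330 / (0.736·0.0330 + 0.235·0.9670) = 0.024288/0.25153 = 0.0966.
Update on result 2 ('negative'): P(H) ← 0.264·0.0966 / (0.264·0.0966 + 0.765·0.9034) = 0.025492/0.71662 = 0.0356.
Update on result 3 ('positive'): P(H) ← 0.736·0.0356 / (0.736·0.0356 + 0.235·0.9644) = 0.026181/0.25282 = 0.1036.

Posterior P(H) ≈ 0.104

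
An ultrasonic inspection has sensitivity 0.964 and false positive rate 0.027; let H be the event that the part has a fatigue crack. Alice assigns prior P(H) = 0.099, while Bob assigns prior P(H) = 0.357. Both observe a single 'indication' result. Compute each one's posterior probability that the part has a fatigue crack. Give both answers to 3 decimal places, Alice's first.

Alice: 0.797; Bob: 0.952

P('+'|H) = 0.964, P('+'|¬H) = 0.027.
Alice: numerator 0.964·0.099 = 0.095436; evidence = 0.095436+0.027·0.901 = 0.11976; posterior = 0.797.
Bob: numerator 0.964·0.357 = 0.34415; evidence = 0.34415+0.027·0.643 = 0.36151; posterior = 0.952.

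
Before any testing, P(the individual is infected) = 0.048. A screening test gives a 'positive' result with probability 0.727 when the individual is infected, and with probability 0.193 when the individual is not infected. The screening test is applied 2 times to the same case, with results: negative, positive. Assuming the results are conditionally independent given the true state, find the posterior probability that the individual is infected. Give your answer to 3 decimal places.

Posterior P(H) ≈ 0.060

With H the event that the individual is infected, the joint likelihood of the observed sequence is P(data|H) = 0.273·0.727 = 0.19847 and P(data|¬H) = 0.807·0.193 = 0.15575.
Bayes: P(H|data) = 0.048·0.19847 / (0.048·0.19847 + 0.952·0.15575) = 0.0095266/0.15780 = 0.0604.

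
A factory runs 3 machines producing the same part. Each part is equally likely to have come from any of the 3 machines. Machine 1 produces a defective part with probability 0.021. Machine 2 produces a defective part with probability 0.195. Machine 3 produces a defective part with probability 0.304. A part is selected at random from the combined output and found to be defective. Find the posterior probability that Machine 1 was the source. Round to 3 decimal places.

Posterior probability ≈ 0.040

P(defective|M1) = 0.021; P(defective|M2) = 0.195; P(defective|M3) = 0.304.
Prior × likelihood for each source: 0.333333·0.021=0.007000, 0.333333·0.195=0.06500, 0.333333·0.304=0.1013. Summing gives P(defective) = 0.17333.
P(Machine 1 | defective) = 0.007000 / 0.17333 = 0.040.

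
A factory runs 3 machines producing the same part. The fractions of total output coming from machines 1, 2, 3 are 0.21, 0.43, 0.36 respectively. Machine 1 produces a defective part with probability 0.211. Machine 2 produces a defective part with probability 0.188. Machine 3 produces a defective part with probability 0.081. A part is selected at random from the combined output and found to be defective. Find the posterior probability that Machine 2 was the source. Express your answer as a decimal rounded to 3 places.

P(defective|M1) = 0.211; P(defective|M2) = 0.188; P(defective|M3) = 0.081.
Prior × likelihood for each source: 0.21·0.211=0.04431, 0.43·0.188=0.08084, 0.36·0.081=0.02916. Summing gives P(defective) = 0.15431.
P(Machine 2 | defective) = 0.08084 / 0.15431 = 0.524.

Posterior probability ≈ 0.524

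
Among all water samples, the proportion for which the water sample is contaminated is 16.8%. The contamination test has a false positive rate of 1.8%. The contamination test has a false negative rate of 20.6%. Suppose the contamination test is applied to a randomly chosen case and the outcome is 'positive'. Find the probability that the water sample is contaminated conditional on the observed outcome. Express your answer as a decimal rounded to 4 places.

Let H be the event that the water sample is contaminated. P(H) = 0.168, so P(¬H) = 0.832. With E the 'positive' result, P(E|H) = 0.794 and P(E|¬H) = 0.018.
P(E) = 0.794·0.168 + 0.018·0.832 = 0.13339 + 0.014976 = 0.14837.
By Bayes' theorem, P(H|E) = 0.13339 / 0.14837 = 0.8991.

P(H | E) ≈ 0.8991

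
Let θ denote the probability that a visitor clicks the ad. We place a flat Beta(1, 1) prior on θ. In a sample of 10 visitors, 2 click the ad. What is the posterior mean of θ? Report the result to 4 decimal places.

The binomial likelihood is conjugate to the Beta prior: with 2 successes and 8 failures, the posterior is Beta(1+2, 1+8) = Beta(3, 9).
Posterior mean = α/(α+β) = 3/12 = 0.2500.

Posterior mean ≈ 0.2500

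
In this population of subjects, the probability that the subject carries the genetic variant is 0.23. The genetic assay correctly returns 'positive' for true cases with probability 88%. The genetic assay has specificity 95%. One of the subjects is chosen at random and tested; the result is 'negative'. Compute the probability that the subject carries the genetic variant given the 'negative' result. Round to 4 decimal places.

P(H | E) ≈ 0.0364

Let H be the event that the subject carries the genetic variant. P(H) = 0.23, so P(¬H) = 0.77. With E the 'negative' result, P(E|H) = 0.12 and P(E|¬H) = 0.95.
P(E) = 0.12·0.23 + 0.95·0.77 = 0.027600 + 0.73150 = 0.75910.
By Bayes' theorem, P(H|E) = 0.027600 / 0.75910 = 0.0364.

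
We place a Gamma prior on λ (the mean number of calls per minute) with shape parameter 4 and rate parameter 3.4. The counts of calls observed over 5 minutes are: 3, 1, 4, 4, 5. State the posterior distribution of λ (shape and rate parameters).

Posterior: Gamma(shape=21, rate=8.4)

Total count ∑xᵢ = 17 over n = 5 minutes.
Gamma is conjugate to the Poisson likelihood: posterior is Gamma(shape = 4+17 = 21, rate = 3.4+5 = 8.4).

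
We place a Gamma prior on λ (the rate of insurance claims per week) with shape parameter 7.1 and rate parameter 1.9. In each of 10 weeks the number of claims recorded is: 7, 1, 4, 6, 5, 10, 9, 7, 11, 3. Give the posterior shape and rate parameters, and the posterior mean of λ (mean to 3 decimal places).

Posterior: Gamma(shape=70.1, rate=11.9); mean ≈ 5.891

Total count ∑xᵢ = 63 over n = 10 weeks.
Gamma is conjugate to the Poisson likelihood: posterior is Gamma(shape = 7.1+63 = 70.1, rate = 1.9+10 = 11.9).
E[λ | data] = 70.1/11.9 = 5.891.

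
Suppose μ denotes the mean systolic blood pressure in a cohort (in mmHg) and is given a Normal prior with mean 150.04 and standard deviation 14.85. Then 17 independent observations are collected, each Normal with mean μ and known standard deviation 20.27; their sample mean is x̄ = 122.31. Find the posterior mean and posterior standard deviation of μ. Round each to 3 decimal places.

With known σ, the Normal prior is conjugate. Weight on the data is w = (n/σ²)/(n/σ² + 1/τ₀²) = 0.0413753/(0.0413753+0.00453468) = 0.90123.
Posterior mean = w·x̄ + (1−w)·μ₀ = 0.90123·122.31 + 0.098773·150.04 = 125.049. Posterior variance = 1/(0.0413753+0.00453468) = 21.7817, so SD = 4.667.

Posterior mean ≈ 125.049; posterior SD ≈ 4.667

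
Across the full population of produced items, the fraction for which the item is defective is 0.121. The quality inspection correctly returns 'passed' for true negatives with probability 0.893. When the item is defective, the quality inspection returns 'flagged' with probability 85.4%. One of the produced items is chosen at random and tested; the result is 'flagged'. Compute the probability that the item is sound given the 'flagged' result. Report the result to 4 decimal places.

P(¬H | E) ≈ 0.4765

Write H for 'the item is defective'. Prior odds H:¬H = 0.121/0.879 = 0.13766. For the 'flagged' outcome, the likelihood ratio is 0.854/0.107 = 7.9813.
Posterior odds = 0.13766 × 7.9813 = 1.0987, so P(H|E) = 1.0987/(1+1.0987) = 0.5235. Then P(¬H|E) = 1 − 0.5235 = 0.4765.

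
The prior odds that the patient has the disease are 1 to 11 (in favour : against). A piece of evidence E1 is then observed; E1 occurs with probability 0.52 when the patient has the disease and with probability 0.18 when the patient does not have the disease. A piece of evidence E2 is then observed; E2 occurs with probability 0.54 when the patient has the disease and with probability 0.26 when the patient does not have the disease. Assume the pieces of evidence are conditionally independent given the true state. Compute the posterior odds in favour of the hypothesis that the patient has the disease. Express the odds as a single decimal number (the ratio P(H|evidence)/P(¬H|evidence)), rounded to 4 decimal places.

Prior odds = 1/11 = 0.090909. In log-odds, ln(0.090909) = -2.3979.
Add log likelihood ratios: ln(2.8889) + ln(2.0769) = 1.7918.
Posterior log-odds = -0.60614, so posterior odds = exp(-0.60614) = 0.54545.

Posterior odds ≈ 0.5455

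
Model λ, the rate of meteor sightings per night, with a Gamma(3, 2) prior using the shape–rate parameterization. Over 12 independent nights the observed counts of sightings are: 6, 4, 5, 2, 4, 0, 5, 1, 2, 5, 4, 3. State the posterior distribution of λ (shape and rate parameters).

Total count ∑xᵢ = 41 over n = 12 nights.
Gamma is conjugate to the Poisson likelihood: posterior is Gamma(shape = 3+41 = 44, rate = 2+12 = 14).

Posterior: Gamma(shape=44, rate=14)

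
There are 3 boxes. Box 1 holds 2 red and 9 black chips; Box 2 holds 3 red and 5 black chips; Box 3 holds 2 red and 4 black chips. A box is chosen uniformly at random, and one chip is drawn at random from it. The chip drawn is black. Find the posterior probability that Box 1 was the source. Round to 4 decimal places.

Tabulate prior·likelihood by source: [1] prior 0.333333, lik 0.8182, product 0.2727; [2] prior 0.333333, lik 0.625, product 0.2083; [3] prior 0.333333, lik 0.6667, product 0.2222.
Normalizing constant = 0.70328; the posterior for Box 1 is its product over the sum, 0.2727/0.70328 = 0.3878.

Posterior probability ≈ 0.3878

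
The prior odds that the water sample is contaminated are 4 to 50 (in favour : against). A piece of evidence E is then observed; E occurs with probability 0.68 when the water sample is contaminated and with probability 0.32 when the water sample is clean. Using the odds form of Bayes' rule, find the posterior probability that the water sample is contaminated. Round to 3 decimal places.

Prior odds = 4/50 = 0.080000. In log-odds, ln(0.080000) = -2.5257.
Add log likelihood ratio: ln(2.1250) = 0.75377.
Posterior log-odds = -1.7720, so posterior odds = exp(-1.7720) = 0.17000. Converting, P(H|E) = 0.17000/1.1700 = 0.145.

Posterior probability ≈ 0.145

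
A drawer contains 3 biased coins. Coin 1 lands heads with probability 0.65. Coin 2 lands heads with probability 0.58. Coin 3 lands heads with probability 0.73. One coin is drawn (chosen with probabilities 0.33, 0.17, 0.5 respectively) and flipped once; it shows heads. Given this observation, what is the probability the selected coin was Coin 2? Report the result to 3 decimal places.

P(heads|C1) = 0.65; P(heads|C2) = 0.58; P(heads|C3) = 0.73.
Prior × likelihood for each source: 0.33·0.65=0.2145, 0.17·0.58=0.09860, 0.5·0.73=0.3650. Summing gives P(heads) = 0.67810.
P(Coin 2 | heads) = 0.09860 / 0.67810 = 0.145.

Posterior probability ≈ 0.145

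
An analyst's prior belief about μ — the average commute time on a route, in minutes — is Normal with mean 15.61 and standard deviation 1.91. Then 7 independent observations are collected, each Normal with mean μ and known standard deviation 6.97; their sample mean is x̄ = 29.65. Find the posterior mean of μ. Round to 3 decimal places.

With known σ, the Normal prior is conjugate. Weight on the data is w = (n/σ²)/(n/σ² + 1/τ₀²) = 0.144090/(0.144090+0.274115) = 0.34454.
Posterior mean = w·x̄ + (1−w)·μ₀ = 0.34454·29.65 + 0.65546·15.61 = 20.447.

Posterior mean ≈ 20.447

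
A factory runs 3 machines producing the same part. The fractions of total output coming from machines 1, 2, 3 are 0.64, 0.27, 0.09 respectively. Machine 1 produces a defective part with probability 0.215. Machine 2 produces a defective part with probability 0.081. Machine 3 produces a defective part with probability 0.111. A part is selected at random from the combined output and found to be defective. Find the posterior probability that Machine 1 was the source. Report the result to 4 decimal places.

Posterior probability ≈ 0.8120

P(defective|M1) = 0.215; P(defective|M2) = 0.081; P(defective|M3) = 0.111.
Prior × likelihood for each source: 0.64·0.215=0.1376, 0.27·0.081=0.02187, 0.09·0.111=0.009990. Summing gives P(defective) = 0.16946.
P(Machine 1 | defective) = 0.1376 / 0.16946 = 0.8120.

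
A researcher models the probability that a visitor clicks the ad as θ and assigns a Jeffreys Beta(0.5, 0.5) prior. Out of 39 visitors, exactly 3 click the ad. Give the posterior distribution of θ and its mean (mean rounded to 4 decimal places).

Posterior: Beta(3.5, 36.5); mean ≈ 0.0875

Observing 3 successes and 36 failures updates Beta(0.5, 0.5) by adding the success and failure counts to the two shape parameters: α = 0.5+3 = 3.5, β = 0.5+36 = 36.5.
Posterior mean = α/(α+β) = 3.5/40 = 0.0875.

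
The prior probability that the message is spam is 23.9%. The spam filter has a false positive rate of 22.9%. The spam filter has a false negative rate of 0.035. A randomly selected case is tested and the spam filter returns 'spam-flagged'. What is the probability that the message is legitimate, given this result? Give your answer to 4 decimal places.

P(¬H | E) ≈ 0.4304

Let H be the event that the message is spam. P(H) = 0.239, so P(¬H) = 0.761. With E the 'spam-flagged' result, P(E|H) = 0.965 and P(E|¬H) = 0.229.
P(E) = 0.965·0.239 + 0.229·0.761 = 0.23063 + 0.17427 = 0.40490.
By Bayes' theorem, P(H|E) = 0.23063 / 0.40490 = 0.5696. Hence P(¬H|E) = 1 − 0.5696 = 0.4304.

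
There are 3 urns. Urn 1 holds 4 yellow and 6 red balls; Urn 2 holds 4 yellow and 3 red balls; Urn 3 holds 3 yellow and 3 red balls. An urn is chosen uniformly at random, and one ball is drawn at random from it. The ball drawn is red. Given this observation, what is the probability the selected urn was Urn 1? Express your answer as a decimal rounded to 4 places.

Tabulate prior·likelihood by source: [1] prior 0.333333, lik 0.6, product 0.2000; [2] prior 0.333333, lik 0.4286, product 0.1429; [3] prior 0.333333, lik 0.5, product 0.1667.
Normalizing constant = 0.50952; the posterior for Urn 1 is its product over the sum, 0.2000/0.50952 = 0.3925.

Posterior probability ≈ 0.3925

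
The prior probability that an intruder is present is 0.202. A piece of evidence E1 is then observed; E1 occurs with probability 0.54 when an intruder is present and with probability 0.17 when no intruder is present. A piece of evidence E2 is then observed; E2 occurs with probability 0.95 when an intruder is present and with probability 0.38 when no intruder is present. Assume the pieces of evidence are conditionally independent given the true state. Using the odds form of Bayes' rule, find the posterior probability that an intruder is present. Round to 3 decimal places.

Posterior probability ≈ 0.668

Prior odds = 0.202/(1−0.202) = 0.25313. In log-odds, ln(0.25313) = -1.3738.
Add log likelihood ratios: ln(3.1765) + ln(2.5000) = 2.0721.
Posterior log-odds = 0.69822, so posterior odds = exp(0.69822) = 2.0102. Converting, P(H|E) = 2.0102/3.0102 = 0.668.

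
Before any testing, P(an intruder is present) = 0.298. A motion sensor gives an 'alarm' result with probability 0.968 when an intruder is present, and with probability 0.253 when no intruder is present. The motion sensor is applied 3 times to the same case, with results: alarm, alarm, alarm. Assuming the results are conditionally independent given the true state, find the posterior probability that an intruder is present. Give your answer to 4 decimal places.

Let H be the event that an intruder is present; start with P(H) = 0.298. P('alarm'|H) = 0.968, P('alarm'|¬H) = 0.253.
Update on result 1 ('alarm'): P(H) ← 0.968·0.2980 / (0.968·0.2980 + 0.253·0.7020) = 0.28846/0.46607 = 0.6189.
Update on result 2 ('alarm'): P(H) ← 0.968·0.6189 / (0.968·0.6189 + 0.253·0.3811) = 0.59912/0.69553 = 0.8614.
Update on result 3 ('alarm'): P(H) ← 0.968·0.8614 / (0.968·0.8614 + 0.253·0.1386) = 0.83382/0.86889 = 0.9596.

Posterior P(H) ≈ 0.9596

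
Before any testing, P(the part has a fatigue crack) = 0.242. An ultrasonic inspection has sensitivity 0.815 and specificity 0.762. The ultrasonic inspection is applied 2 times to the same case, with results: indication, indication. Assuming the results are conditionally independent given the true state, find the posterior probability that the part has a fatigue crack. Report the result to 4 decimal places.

Posterior P(H) ≈ 0.7892

With H the event that the part has a fatigue crack, the joint likelihood of the observed sequence is P(data|H) = 0.815·0.815 = 0.66422 and P(data|¬H) = 0.238·0.238 = 0.056644.
Bayes: P(H|data) = 0.242·0.66422 / (0.242·0.66422 + 0.758·0.056644) = 0.16074/0.20368 = 0.7892.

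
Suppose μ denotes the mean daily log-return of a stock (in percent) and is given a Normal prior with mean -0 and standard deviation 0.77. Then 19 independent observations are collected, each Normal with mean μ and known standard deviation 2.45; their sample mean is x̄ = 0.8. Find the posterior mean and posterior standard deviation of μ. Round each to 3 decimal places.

With known σ, the Normal prior is conjugate. Weight on the data is w = (n/σ²)/(n/σ² + 1/τ₀²) = 3.16535/(3.16535+1.68663) = 0.65238.
Posterior mean = w·x̄ + (1−w)·μ₀ = 0.65238·0.8 + 0.34762·-0 = 0.522. Posterior variance = 1/(3.16535+1.68663) = 0.206102, so SD = 0.454.

Posterior mean ≈ 0.522; posterior SD ≈ 0.454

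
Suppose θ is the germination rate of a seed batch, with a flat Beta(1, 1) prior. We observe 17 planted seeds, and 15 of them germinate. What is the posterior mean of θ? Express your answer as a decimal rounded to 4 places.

Observing 15 successes and 2 failures updates Beta(1, 1) by adding the success and failure counts to the two shape parameters: α = 1+15 = 16, β = 1+2 = 3.
Posterior mean = α/(α+β) = 16/19 = 0.8421.

Posterior mean ≈ 0.8421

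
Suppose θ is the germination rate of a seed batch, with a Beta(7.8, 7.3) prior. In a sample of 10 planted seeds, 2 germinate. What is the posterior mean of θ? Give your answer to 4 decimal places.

Posterior mean ≈ 0.3904

The binomial likelihood is conjugate to the Beta prior: with 2 successes and 8 failures, the posterior is Beta(7.8+2, 7.3+8) = Beta(9.8, 15.3).
E[θ | data] = 9.8/(9.8+15.3) = 0.3904.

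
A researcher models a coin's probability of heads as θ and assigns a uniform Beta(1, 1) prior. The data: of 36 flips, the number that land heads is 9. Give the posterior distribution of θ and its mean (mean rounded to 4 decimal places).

Observing 9 successes and 27 failures updates Beta(1, 1) by adding the success and failure counts to the two shape parameters: α = 1+9 = 10, β = 1+27 = 28.
E[θ | data] = 10/(10+28) = 0.2632.

Posterior: Beta(10, 28); mean ≈ 0.2632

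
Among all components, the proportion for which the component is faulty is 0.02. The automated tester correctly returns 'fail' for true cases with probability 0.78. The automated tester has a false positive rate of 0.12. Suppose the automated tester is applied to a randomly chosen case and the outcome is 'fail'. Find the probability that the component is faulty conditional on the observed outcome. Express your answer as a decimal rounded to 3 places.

Write H for 'the component is faulty'. Prior odds H:¬H = 0.02/0.98 = 0.020408. For the 'fail' outcome, the likelihood ratio is 0.78/0.12 = 6.5000.
Posterior odds = 0.020408 × 6.5000 = 0.13265, so P(H|E) = 0.13265/(1+0.13265) = 0.117.

P(H | E) ≈ 0.117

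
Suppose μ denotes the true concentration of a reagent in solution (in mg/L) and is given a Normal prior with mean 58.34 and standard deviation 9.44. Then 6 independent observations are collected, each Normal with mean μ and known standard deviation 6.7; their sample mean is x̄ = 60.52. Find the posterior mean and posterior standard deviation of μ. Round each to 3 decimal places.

Posterior mean ≈ 60.351; posterior SD ≈ 2.627

Prior precision 1/τ₀² = 1/9.44² = 0.0112216; data precision n/σ² = 6/6.7² = 0.133660.
Posterior precision = 0.0112216 + 0.133660 = 0.144882, giving posterior SD = 1/√0.144882 = 2.627.
Posterior mean = (0.0112216·58.34 + 0.133660·60.52) / 0.144882 = 60.351.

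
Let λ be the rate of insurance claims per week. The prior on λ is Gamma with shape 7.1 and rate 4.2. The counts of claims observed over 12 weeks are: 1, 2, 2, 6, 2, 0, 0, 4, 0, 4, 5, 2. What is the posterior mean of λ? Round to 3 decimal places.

Posterior mean ≈ 2.167

The Poisson likelihood adds the total count to the shape and the number of exposure periods to the rate. Here ∑xᵢ = 28 and n = 12, so shape 7.1→35.1 and rate 4.2→16.2.
E[λ | data] = 35.1/16.2 = 2.167.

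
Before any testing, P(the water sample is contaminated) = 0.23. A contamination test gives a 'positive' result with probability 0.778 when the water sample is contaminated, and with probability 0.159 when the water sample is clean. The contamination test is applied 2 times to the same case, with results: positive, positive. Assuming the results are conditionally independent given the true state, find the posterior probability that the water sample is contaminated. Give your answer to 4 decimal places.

With H the event that the water sample is contaminated, the joint likelihood of the observed sequence is P(data|H) = 0.778·0.778 = 0.60528 and P(data|¬H) = 0.159·0.159 = 0.025281.
Bayes: P(H|data) = 0.23·0.60528 / (0.23·0.60528 + 0.77·0.025281) = 0.13922/0.15868 = 0.8773.

Posterior P(H) ≈ 0.8773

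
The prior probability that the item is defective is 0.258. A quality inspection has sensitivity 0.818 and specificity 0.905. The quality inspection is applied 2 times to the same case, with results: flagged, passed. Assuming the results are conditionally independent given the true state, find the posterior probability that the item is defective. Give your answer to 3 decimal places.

Posterior P(H) ≈ 0.376

With H the event that the item is defective, the joint likelihood of the observed sequence is P(data|H) = 0.818·0.182 = 0.14888 and P(data|¬H) = 0.095·0.905 = 0.085975.
Bayes: P(H|data) = 0.258·0.14888 / (0.258·0.14888 + 0.742·0.085975) = 0.038410/0.10220 = 0.3758.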